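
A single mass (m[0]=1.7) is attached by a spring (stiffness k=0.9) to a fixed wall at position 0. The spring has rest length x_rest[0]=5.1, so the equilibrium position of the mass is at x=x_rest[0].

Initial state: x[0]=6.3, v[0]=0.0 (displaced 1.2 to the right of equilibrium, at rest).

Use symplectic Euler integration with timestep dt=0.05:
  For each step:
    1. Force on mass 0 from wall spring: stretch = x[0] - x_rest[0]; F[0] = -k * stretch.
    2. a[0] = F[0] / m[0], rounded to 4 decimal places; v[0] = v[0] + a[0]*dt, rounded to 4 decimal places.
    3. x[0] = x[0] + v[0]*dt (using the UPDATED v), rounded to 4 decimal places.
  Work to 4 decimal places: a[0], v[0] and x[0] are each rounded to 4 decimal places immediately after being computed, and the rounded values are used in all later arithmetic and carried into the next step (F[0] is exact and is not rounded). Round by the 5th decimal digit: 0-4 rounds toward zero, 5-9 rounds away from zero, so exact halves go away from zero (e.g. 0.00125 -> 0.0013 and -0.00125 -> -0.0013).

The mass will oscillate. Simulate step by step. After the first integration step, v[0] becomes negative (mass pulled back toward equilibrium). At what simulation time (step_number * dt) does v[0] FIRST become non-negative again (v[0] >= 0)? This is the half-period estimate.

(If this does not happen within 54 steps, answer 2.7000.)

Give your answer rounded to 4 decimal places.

Step 0: x=[6.3000] v=[0.0000]
Step 1: x=[6.2984] v=[-0.0318]
Step 2: x=[6.2952] v=[-0.0635]
Step 3: x=[6.2904] v=[-0.0951]
Step 4: x=[6.2841] v=[-0.1266]
Step 5: x=[6.2762] v=[-0.1579]
Step 6: x=[6.2668] v=[-0.1890]
Step 7: x=[6.2558] v=[-0.2199]
Step 8: x=[6.2433] v=[-0.2505]
Step 9: x=[6.2293] v=[-0.2808]
Step 10: x=[6.2138] v=[-0.3107]
Step 11: x=[6.1968] v=[-0.3402]
Step 12: x=[6.1783] v=[-0.3692]
Step 13: x=[6.1584] v=[-0.3977]
Step 14: x=[6.1371] v=[-0.4257]
Step 15: x=[6.1144] v=[-0.4532]
Step 16: x=[6.0904] v=[-0.4801]
Step 17: x=[6.0651] v=[-0.5063]
Step 18: x=[6.0385] v=[-0.5318]
Step 19: x=[6.0107] v=[-0.5566]
Step 20: x=[5.9817] v=[-0.5807]
Step 21: x=[5.9515] v=[-0.6040]
Step 22: x=[5.9202] v=[-0.6265]
Step 23: x=[5.8878] v=[-0.6482]
Step 24: x=[5.8543] v=[-0.6691]
Step 25: x=[5.8198] v=[-0.6891]
Step 26: x=[5.7844] v=[-0.7082]
Step 27: x=[5.7481] v=[-0.7263]
Step 28: x=[5.7109] v=[-0.7435]
Step 29: x=[5.6729] v=[-0.7597]
Step 30: x=[5.6342] v=[-0.7749]
Step 31: x=[5.5948] v=[-0.7890]
Step 32: x=[5.5547] v=[-0.8021]
Step 33: x=[5.5140] v=[-0.8141]
Step 34: x=[5.4727] v=[-0.8251]
Step 35: x=[5.4310] v=[-0.8350]
Step 36: x=[5.3888] v=[-0.8438]
Step 37: x=[5.3462] v=[-0.8514]
Step 38: x=[5.3033] v=[-0.8579]
Step 39: x=[5.2601] v=[-0.8633]
Step 40: x=[5.2167] v=[-0.8675]
Step 41: x=[5.1732] v=[-0.8706]
Step 42: x=[5.1296] v=[-0.8725]
Step 43: x=[5.0859] v=[-0.8733]
Step 44: x=[5.0423] v=[-0.8729]
Step 45: x=[4.9987] v=[-0.8714]
Step 46: x=[4.9553] v=[-0.8687]
Step 47: x=[4.9121] v=[-0.8649]
Step 48: x=[4.8691] v=[-0.8599]
Step 49: x=[4.8264] v=[-0.8538]
Step 50: x=[4.7841] v=[-0.8466]
Step 51: x=[4.7422] v=[-0.8382]
Step 52: x=[4.7008] v=[-0.8287]
Step 53: x=[4.6599] v=[-0.8181]
Step 54: x=[4.6196] v=[-0.8065]
v[0] did not become non-negative within 54 steps; using fallback time=2.7000

Answer: 2.7000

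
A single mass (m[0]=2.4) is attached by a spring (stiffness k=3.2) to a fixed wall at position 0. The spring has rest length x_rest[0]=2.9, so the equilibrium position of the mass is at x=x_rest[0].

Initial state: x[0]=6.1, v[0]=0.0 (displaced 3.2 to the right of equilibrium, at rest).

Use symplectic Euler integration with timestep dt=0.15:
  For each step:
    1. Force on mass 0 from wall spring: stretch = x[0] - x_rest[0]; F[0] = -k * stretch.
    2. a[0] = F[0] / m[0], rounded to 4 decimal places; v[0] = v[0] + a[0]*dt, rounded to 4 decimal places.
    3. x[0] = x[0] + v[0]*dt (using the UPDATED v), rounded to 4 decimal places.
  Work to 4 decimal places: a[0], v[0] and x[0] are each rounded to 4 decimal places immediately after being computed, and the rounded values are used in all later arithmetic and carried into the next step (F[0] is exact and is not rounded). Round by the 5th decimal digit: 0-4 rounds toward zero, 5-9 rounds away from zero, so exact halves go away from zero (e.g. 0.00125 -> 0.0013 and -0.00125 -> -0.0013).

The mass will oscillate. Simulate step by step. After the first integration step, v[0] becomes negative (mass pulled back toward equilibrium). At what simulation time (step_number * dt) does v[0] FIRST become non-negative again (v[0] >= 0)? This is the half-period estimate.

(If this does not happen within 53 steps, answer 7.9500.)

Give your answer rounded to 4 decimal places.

Answer: 2.8500

Derivation:
Step 0: x=[6.1000] v=[0.0000]
Step 1: x=[6.0040] v=[-0.6400]
Step 2: x=[5.8149] v=[-1.2608]
Step 3: x=[5.5383] v=[-1.8438]
Step 4: x=[5.1826] v=[-2.3715]
Step 5: x=[4.7584] v=[-2.8280]
Step 6: x=[4.2784] v=[-3.1997]
Step 7: x=[3.7571] v=[-3.4754]
Step 8: x=[3.2101] v=[-3.6468]
Step 9: x=[2.6538] v=[-3.7088]
Step 10: x=[2.1049] v=[-3.6596]
Step 11: x=[1.5798] v=[-3.5006]
Step 12: x=[1.0943] v=[-3.2366]
Step 13: x=[0.6630] v=[-2.8755]
Step 14: x=[0.2988] v=[-2.4281]
Step 15: x=[0.0126] v=[-1.9079]
Step 16: x=[-0.1870] v=[-1.3304]
Step 17: x=[-0.2940] v=[-0.7130]
Step 18: x=[-0.3051] v=[-0.0742]
Step 19: x=[-0.2201] v=[0.5668]
First v>=0 after going negative at step 19, time=2.8500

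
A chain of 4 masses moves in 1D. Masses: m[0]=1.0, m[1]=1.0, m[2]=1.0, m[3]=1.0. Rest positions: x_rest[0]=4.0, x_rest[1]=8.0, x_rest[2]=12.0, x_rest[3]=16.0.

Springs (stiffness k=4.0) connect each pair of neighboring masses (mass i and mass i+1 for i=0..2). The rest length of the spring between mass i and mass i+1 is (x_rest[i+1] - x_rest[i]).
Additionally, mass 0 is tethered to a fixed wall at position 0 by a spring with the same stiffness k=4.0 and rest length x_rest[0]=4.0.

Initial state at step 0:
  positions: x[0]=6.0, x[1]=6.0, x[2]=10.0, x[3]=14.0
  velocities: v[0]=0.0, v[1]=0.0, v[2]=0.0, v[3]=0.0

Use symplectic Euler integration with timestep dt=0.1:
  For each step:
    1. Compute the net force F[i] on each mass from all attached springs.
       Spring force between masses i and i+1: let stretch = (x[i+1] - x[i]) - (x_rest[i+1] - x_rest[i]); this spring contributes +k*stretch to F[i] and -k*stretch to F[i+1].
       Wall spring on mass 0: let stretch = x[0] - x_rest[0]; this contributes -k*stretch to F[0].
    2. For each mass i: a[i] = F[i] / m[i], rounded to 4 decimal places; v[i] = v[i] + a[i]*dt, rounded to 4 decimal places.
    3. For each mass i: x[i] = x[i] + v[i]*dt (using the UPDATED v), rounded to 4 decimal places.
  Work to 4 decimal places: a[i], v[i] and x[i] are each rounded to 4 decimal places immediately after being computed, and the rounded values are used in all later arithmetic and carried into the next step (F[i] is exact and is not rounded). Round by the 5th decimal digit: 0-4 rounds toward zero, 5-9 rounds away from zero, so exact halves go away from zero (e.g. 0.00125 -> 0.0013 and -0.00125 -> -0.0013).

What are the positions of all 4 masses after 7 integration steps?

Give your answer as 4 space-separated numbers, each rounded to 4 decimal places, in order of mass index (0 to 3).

Step 0: x=[6.0000 6.0000 10.0000 14.0000] v=[0.0000 0.0000 0.0000 0.0000]
Step 1: x=[5.7600 6.1600 10.0000 14.0000] v=[-2.4000 1.6000 0.0000 0.0000]
Step 2: x=[5.3056 6.4576 10.0064 14.0000] v=[-4.5440 2.9760 0.0640 0.0000]
Step 3: x=[4.6851 6.8511 10.0306 14.0003] v=[-6.2054 3.9347 0.2419 0.0026]
Step 4: x=[3.9638 7.2851 10.0864 14.0018] v=[-7.2130 4.3401 0.5580 0.0147]
Step 5: x=[3.2168 7.6983 10.1868 14.0067] v=[-7.4700 4.1321 1.0036 0.0485]
Step 6: x=[2.5204 8.0318 10.3404 14.0188] v=[-6.9641 3.3349 1.5362 0.1205]
Step 7: x=[1.9436 8.2372 10.5488 14.0437] v=[-5.7677 2.0538 2.0841 0.2491]

Answer: 1.9436 8.2372 10.5488 14.0437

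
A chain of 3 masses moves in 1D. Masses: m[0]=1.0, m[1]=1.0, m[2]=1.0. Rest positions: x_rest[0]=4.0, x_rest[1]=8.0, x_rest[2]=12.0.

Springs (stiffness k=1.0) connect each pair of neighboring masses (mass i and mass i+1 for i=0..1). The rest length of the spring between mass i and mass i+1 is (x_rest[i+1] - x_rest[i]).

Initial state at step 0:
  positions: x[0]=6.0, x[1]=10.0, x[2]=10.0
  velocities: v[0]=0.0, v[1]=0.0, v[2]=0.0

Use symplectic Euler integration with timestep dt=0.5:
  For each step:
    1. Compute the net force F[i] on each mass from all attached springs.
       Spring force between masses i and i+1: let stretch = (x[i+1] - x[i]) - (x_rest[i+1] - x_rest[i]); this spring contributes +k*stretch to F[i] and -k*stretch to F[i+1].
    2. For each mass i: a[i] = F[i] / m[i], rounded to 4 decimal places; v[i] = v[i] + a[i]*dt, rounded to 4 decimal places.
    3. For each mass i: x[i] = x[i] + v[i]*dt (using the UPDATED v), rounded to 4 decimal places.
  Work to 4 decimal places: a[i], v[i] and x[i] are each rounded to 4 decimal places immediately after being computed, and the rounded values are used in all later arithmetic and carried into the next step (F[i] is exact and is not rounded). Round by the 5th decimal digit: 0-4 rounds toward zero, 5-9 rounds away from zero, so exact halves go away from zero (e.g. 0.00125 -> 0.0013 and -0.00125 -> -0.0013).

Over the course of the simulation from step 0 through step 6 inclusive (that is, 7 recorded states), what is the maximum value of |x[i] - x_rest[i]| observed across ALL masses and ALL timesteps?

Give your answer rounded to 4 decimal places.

Step 0: x=[6.0000 10.0000 10.0000] v=[0.0000 0.0000 0.0000]
Step 1: x=[6.0000 9.0000 11.0000] v=[0.0000 -2.0000 2.0000]
Step 2: x=[5.7500 7.7500 12.5000] v=[-0.5000 -2.5000 3.0000]
Step 3: x=[5.0000 7.1875 13.8125] v=[-1.5000 -1.1250 2.6250]
Step 4: x=[3.7969 7.7344 14.4688] v=[-2.4063 1.0938 1.3125]
Step 5: x=[2.5781 8.9806 14.4415] v=[-2.4376 2.4923 -0.0547]
Step 6: x=[1.9599 9.9914 14.0489] v=[-1.2364 2.0215 -0.7852]
Max displacement = 2.4688

Answer: 2.4688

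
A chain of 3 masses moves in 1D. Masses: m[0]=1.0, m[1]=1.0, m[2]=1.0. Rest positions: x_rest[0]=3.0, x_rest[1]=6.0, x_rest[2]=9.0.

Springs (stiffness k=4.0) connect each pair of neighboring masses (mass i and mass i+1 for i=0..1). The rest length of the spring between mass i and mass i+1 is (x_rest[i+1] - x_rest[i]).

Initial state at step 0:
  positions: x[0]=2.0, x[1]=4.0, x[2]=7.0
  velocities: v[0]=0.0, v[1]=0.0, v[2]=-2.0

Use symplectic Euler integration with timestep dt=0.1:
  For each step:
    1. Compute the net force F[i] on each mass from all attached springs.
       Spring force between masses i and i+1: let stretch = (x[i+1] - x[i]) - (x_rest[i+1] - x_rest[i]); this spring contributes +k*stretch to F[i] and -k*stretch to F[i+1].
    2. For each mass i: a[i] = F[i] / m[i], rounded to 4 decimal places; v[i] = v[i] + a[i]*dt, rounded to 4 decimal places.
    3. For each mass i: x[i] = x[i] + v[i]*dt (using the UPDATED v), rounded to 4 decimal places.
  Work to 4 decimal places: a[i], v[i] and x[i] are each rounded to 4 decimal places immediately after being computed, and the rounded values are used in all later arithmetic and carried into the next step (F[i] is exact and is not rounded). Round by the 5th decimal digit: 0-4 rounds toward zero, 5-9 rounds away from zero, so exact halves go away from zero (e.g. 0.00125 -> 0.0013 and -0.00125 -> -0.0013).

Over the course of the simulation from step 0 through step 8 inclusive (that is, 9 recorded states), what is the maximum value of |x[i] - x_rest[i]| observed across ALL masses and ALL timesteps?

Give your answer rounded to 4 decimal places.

Step 0: x=[2.0000 4.0000 7.0000] v=[0.0000 0.0000 -2.0000]
Step 1: x=[1.9600 4.0400 6.8000] v=[-0.4000 0.4000 -2.0000]
Step 2: x=[1.8832 4.1072 6.6096] v=[-0.7680 0.6720 -1.9040]
Step 3: x=[1.7754 4.1855 6.4391] v=[-1.0784 0.7834 -1.7050]
Step 4: x=[1.6440 4.2576 6.2985] v=[-1.3144 0.7208 -1.4064]
Step 5: x=[1.4971 4.3068 6.1962] v=[-1.4690 0.4917 -1.0228]
Step 6: x=[1.3426 4.3192 6.1383] v=[-1.5451 0.1236 -0.5786]
Step 7: x=[1.1872 4.2853 6.1277] v=[-1.5545 -0.3394 -0.1062]
Step 8: x=[1.0357 4.2011 6.1634] v=[-1.5153 -0.8417 0.3568]
Max displacement = 2.8723

Answer: 2.8723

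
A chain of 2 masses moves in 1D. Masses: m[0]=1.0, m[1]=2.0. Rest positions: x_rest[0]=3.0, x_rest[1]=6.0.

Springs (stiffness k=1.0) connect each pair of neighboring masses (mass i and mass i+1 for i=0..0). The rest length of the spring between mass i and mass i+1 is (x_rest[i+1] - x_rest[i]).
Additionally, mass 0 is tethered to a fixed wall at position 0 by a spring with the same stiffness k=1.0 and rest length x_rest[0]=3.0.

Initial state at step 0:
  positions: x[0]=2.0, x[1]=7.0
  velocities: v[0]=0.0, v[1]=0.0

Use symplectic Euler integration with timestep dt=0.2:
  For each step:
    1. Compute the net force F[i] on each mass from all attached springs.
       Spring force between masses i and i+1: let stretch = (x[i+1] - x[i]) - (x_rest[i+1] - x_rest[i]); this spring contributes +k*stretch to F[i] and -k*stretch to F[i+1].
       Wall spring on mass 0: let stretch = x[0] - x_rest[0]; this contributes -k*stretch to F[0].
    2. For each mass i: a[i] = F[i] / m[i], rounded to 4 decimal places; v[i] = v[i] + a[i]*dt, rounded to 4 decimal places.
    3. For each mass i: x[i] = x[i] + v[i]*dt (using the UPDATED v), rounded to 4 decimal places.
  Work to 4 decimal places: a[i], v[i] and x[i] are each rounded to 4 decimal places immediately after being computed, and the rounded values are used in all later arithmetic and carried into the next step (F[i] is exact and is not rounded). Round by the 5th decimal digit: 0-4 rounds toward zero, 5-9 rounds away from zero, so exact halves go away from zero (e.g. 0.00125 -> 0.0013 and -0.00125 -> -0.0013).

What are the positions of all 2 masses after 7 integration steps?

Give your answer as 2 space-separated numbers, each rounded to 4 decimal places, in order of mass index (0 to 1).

Step 0: x=[2.0000 7.0000] v=[0.0000 0.0000]
Step 1: x=[2.1200 6.9600] v=[0.6000 -0.2000]
Step 2: x=[2.3488 6.8832] v=[1.1440 -0.3840]
Step 3: x=[2.6650 6.7757] v=[1.5811 -0.5374]
Step 4: x=[3.0390 6.6460] v=[1.8702 -0.6485]
Step 5: x=[3.4358 6.5042] v=[1.9838 -0.7092]
Step 6: x=[3.8179 6.3610] v=[1.9103 -0.7160]
Step 7: x=[4.1490 6.2269] v=[1.6553 -0.6703]

Answer: 4.1490 6.2269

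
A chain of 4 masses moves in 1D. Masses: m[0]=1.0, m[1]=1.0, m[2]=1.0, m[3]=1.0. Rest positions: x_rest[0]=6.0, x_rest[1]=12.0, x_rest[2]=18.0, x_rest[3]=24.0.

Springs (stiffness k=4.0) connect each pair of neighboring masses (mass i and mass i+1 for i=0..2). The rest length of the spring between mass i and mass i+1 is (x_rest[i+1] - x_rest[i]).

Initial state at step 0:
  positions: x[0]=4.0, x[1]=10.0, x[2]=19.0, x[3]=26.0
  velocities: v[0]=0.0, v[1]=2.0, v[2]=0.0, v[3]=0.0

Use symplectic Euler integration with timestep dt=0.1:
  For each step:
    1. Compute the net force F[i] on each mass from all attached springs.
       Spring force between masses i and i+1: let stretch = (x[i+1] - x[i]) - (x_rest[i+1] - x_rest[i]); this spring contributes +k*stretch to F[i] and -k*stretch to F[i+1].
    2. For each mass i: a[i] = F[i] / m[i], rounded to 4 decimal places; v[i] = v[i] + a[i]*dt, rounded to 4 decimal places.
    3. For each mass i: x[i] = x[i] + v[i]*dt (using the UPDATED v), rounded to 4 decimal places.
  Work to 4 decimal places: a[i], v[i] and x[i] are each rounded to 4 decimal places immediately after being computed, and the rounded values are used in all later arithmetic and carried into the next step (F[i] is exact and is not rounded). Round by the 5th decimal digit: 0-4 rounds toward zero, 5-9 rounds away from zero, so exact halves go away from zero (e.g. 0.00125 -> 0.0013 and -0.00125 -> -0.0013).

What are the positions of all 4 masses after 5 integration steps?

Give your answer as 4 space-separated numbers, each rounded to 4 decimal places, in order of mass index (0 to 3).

Answer: 4.2898 12.1134 18.2347 25.3622

Derivation:
Step 0: x=[4.0000 10.0000 19.0000 26.0000] v=[0.0000 2.0000 0.0000 0.0000]
Step 1: x=[4.0000 10.3200 18.9200 25.9600] v=[0.0000 3.2000 -0.8000 -0.4000]
Step 2: x=[4.0128 10.7312 18.7776 25.8784] v=[0.1280 4.1120 -1.4240 -0.8160]
Step 3: x=[4.0543 11.1955 18.5974 25.7528] v=[0.4154 4.6432 -1.8022 -1.2563]
Step 4: x=[4.1415 11.6703 18.4073 25.5810] v=[0.8719 4.7475 -1.9008 -1.7185]
Step 5: x=[4.2898 12.1134 18.2347 25.3622] v=[1.4834 4.4308 -1.7261 -2.1880]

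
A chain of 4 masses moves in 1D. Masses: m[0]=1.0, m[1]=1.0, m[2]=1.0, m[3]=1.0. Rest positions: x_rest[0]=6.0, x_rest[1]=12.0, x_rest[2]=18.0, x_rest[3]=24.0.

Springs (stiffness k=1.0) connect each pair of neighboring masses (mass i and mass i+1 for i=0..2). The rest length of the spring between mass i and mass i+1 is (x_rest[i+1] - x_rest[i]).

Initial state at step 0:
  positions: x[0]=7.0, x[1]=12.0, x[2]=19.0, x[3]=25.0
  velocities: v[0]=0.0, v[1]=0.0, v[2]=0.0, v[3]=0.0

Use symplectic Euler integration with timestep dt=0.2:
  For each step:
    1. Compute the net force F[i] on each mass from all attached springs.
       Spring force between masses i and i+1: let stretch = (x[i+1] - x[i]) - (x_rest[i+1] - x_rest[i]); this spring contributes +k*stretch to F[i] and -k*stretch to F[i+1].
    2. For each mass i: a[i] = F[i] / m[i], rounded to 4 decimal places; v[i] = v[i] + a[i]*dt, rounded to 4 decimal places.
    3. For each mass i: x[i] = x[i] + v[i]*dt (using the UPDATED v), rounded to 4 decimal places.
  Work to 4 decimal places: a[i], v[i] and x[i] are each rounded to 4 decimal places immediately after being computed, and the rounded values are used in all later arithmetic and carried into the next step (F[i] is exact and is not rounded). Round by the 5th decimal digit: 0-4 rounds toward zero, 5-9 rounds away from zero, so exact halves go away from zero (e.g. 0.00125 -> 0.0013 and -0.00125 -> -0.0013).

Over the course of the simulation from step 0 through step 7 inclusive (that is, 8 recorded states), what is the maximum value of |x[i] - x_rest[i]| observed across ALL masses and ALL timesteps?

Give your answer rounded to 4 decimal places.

Step 0: x=[7.0000 12.0000 19.0000 25.0000] v=[0.0000 0.0000 0.0000 0.0000]
Step 1: x=[6.9600 12.0800 18.9600 25.0000] v=[-0.2000 0.4000 -0.2000 0.0000]
Step 2: x=[6.8848 12.2304 18.8864 24.9984] v=[-0.3760 0.7520 -0.3680 -0.0080]
Step 3: x=[6.7834 12.4332 18.7910 24.9923] v=[-0.5069 1.0141 -0.4768 -0.0304]
Step 4: x=[6.6680 12.6643 18.6894 24.9782] v=[-0.5769 1.1557 -0.5081 -0.0707]
Step 5: x=[6.5525 12.8966 18.5983 24.9525] v=[-0.5776 1.1615 -0.4554 -0.1285]
Step 6: x=[6.4507 13.1032 18.5333 24.9126] v=[-0.5088 1.0330 -0.3249 -0.1993]
Step 7: x=[6.3750 13.2609 18.5063 24.8576] v=[-0.3783 0.7885 -0.1351 -0.2752]
Max displacement = 1.2609

Answer: 1.2609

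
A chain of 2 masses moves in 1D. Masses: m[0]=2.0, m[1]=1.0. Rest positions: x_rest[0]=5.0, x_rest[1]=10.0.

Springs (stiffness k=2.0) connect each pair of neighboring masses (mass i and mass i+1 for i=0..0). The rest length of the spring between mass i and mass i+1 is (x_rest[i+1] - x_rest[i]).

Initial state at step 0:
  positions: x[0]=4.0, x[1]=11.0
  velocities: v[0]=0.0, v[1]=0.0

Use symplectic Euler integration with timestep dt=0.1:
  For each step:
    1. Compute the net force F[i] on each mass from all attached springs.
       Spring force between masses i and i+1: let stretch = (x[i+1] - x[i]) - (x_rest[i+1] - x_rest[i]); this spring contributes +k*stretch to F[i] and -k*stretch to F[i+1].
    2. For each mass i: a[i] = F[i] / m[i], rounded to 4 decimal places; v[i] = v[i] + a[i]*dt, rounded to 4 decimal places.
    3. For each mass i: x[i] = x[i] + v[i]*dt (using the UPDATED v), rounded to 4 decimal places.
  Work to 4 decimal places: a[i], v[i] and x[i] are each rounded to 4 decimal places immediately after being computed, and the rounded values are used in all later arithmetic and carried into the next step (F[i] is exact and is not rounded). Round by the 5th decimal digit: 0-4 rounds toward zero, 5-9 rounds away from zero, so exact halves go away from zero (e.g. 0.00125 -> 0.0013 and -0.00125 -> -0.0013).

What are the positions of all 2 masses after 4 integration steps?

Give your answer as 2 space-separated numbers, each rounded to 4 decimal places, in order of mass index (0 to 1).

Answer: 4.1911 10.6178

Derivation:
Step 0: x=[4.0000 11.0000] v=[0.0000 0.0000]
Step 1: x=[4.0200 10.9600] v=[0.2000 -0.4000]
Step 2: x=[4.0594 10.8812] v=[0.3940 -0.7880]
Step 3: x=[4.1170 10.7660] v=[0.5762 -1.1524]
Step 4: x=[4.1911 10.6178] v=[0.7411 -1.4822]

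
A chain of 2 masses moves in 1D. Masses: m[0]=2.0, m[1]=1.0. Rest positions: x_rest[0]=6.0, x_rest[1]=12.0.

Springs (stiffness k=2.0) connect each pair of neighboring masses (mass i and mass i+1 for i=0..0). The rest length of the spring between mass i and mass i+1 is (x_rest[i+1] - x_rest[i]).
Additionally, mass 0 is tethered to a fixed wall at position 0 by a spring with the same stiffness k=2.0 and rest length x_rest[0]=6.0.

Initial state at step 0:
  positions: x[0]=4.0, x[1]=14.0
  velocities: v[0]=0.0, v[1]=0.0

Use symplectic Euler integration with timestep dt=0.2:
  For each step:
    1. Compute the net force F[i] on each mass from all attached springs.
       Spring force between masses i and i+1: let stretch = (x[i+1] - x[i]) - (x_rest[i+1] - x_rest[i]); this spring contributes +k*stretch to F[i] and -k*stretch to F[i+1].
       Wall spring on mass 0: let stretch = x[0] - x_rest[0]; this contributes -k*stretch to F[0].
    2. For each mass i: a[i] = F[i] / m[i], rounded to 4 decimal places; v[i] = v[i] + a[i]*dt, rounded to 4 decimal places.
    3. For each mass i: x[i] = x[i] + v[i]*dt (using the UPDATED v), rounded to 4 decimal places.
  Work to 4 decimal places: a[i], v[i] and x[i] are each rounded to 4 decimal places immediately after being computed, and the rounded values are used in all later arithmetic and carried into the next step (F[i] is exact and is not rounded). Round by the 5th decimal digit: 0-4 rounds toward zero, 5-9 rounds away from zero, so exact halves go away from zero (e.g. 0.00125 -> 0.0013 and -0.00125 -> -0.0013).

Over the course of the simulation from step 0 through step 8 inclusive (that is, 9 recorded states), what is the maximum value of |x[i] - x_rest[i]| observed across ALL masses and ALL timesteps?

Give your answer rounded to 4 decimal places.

Step 0: x=[4.0000 14.0000] v=[0.0000 0.0000]
Step 1: x=[4.2400 13.6800] v=[1.2000 -1.6000]
Step 2: x=[4.6880 13.0848] v=[2.2400 -2.9760]
Step 3: x=[5.2844 12.2979] v=[2.9818 -3.9347]
Step 4: x=[5.9499 11.4299] v=[3.3276 -4.3401]
Step 5: x=[6.5966 10.6035] v=[3.2336 -4.1321]
Step 6: x=[7.1397 9.9365] v=[2.7157 -3.3349]
Step 7: x=[7.5091 9.5258] v=[1.8471 -2.0536]
Step 8: x=[7.6588 9.4337] v=[0.7486 -0.4603]
Max displacement = 2.5663

Answer: 2.5663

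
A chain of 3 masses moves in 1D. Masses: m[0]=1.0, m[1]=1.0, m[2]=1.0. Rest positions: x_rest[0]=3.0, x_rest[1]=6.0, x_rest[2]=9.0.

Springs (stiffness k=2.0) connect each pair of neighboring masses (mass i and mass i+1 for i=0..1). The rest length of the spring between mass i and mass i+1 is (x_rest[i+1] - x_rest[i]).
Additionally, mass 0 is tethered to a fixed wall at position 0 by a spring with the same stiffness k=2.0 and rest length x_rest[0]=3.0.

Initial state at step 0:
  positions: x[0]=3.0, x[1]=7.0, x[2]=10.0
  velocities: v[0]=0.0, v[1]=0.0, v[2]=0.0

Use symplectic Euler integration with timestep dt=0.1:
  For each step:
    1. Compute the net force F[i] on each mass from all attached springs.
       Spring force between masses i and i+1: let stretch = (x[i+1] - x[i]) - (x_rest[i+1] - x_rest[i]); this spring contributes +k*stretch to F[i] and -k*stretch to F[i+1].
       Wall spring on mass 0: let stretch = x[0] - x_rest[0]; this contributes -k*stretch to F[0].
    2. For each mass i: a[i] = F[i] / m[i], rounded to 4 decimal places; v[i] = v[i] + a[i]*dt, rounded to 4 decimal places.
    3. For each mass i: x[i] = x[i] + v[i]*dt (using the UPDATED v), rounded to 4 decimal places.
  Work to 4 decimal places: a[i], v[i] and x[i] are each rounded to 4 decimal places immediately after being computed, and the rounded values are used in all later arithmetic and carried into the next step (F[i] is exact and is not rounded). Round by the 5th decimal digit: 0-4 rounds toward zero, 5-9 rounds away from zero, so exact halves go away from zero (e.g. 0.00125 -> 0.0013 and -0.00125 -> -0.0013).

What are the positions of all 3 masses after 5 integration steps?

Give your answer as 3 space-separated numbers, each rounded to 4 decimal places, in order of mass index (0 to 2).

Step 0: x=[3.0000 7.0000 10.0000] v=[0.0000 0.0000 0.0000]
Step 1: x=[3.0200 6.9800 10.0000] v=[0.2000 -0.2000 0.0000]
Step 2: x=[3.0588 6.9412 9.9996] v=[0.3880 -0.3880 -0.0040]
Step 3: x=[3.1141 6.8859 9.9980] v=[0.5527 -0.5528 -0.0157]
Step 4: x=[3.1825 6.8174 9.9942] v=[0.6842 -0.6847 -0.0381]
Step 5: x=[3.2600 6.7398 9.9869] v=[0.7747 -0.7763 -0.0735]

Answer: 3.2600 6.7398 9.9869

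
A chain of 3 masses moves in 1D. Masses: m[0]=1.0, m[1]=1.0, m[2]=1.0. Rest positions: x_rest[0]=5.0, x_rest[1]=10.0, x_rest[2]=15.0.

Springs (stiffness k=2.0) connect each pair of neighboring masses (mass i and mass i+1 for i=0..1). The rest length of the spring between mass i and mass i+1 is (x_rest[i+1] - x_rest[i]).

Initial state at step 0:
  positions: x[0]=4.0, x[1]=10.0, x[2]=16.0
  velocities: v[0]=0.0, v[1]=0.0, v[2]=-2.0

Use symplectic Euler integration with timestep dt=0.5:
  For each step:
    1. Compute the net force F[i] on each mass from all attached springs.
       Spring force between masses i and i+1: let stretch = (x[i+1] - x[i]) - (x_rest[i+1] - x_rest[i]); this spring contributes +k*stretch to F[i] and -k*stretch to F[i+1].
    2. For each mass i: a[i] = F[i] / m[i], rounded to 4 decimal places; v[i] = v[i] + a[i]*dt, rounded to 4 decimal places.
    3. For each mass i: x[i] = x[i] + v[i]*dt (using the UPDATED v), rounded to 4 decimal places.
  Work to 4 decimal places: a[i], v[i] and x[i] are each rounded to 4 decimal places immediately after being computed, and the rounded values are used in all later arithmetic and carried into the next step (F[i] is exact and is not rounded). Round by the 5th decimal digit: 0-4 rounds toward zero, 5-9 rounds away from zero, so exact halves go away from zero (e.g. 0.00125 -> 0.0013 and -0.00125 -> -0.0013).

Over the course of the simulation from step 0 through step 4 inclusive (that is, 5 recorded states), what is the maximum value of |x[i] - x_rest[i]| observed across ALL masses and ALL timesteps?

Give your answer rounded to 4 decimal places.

Step 0: x=[4.0000 10.0000 16.0000] v=[0.0000 0.0000 -2.0000]
Step 1: x=[4.5000 10.0000 14.5000] v=[1.0000 0.0000 -3.0000]
Step 2: x=[5.2500 9.5000 13.2500] v=[1.5000 -1.0000 -2.5000]
Step 3: x=[5.6250 8.7500 12.6250] v=[0.7500 -1.5000 -1.2500]
Step 4: x=[5.0625 8.3750 12.5625] v=[-1.1250 -0.7500 -0.1250]
Max displacement = 2.4375

Answer: 2.4375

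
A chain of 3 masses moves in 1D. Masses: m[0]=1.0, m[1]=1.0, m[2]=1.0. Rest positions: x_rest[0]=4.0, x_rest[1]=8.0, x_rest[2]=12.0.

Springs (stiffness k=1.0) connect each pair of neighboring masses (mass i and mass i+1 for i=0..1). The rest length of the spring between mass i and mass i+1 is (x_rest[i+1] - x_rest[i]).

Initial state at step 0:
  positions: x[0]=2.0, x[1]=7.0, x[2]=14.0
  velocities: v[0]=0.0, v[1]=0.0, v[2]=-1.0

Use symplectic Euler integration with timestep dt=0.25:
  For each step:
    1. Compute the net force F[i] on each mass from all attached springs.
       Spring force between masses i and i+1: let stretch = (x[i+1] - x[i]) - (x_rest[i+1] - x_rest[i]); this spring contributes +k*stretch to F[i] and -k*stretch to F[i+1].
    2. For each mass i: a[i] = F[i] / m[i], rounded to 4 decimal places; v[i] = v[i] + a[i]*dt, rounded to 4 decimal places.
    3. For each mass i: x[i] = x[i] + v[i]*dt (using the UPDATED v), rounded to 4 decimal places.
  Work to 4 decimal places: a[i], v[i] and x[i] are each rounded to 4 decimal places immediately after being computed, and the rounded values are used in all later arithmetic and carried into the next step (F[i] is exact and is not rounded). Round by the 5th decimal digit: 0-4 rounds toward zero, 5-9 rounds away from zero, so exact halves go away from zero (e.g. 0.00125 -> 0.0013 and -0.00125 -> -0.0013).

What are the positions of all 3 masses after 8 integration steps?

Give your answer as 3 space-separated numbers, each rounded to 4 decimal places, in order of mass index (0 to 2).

Answer: 4.2739 7.5081 9.2187

Derivation:
Step 0: x=[2.0000 7.0000 14.0000] v=[0.0000 0.0000 -1.0000]
Step 1: x=[2.0625 7.1250 13.5625] v=[0.2500 0.5000 -1.7500]
Step 2: x=[2.1914 7.3360 12.9727] v=[0.5156 0.8438 -2.3594]
Step 3: x=[2.3919 7.5777 12.2806] v=[0.8018 0.9668 -2.7686]
Step 4: x=[2.6665 7.7892 11.5445] v=[1.0983 0.8461 -2.9443]
Step 5: x=[3.0113 7.9153 10.8237] v=[1.3790 0.5043 -2.8831]
Step 6: x=[3.4126 7.9167 10.1712] v=[1.6050 0.0054 -2.6102]
Step 7: x=[3.8454 7.7775 9.6278] v=[1.7310 -0.5570 -2.1738]
Step 8: x=[4.2739 7.5081 9.2187] v=[1.7140 -1.0775 -1.6364]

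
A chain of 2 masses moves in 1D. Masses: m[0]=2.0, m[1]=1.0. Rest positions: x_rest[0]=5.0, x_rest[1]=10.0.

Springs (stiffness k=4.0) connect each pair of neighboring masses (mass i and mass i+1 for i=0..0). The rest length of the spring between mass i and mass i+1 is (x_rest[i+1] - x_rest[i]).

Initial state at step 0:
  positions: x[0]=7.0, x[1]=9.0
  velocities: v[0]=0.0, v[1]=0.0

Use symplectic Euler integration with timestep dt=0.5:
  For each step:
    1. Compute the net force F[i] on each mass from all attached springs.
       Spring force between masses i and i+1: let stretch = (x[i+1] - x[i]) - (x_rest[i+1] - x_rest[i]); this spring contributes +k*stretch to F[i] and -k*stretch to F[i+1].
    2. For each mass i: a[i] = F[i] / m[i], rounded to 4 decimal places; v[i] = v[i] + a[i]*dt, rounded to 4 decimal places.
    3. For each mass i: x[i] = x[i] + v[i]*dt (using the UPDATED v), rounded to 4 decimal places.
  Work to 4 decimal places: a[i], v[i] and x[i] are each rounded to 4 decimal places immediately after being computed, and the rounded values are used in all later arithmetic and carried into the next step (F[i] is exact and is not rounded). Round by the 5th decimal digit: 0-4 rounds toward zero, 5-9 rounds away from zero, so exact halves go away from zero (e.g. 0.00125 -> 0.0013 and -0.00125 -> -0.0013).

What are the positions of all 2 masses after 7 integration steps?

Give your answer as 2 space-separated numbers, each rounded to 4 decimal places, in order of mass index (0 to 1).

Answer: 4.8672 13.2657

Derivation:
Step 0: x=[7.0000 9.0000] v=[0.0000 0.0000]
Step 1: x=[5.5000 12.0000] v=[-3.0000 6.0000]
Step 2: x=[4.7500 13.5000] v=[-1.5000 3.0000]
Step 3: x=[5.8750 11.2500] v=[2.2500 -4.5000]
Step 4: x=[7.1875 8.6250] v=[2.6250 -5.2500]
Step 5: x=[6.7188 9.5625] v=[-0.9375 1.8750]
Step 6: x=[5.1719 12.6563] v=[-3.0938 6.1876]
Step 7: x=[4.8672 13.2657] v=[-0.6094 1.2188]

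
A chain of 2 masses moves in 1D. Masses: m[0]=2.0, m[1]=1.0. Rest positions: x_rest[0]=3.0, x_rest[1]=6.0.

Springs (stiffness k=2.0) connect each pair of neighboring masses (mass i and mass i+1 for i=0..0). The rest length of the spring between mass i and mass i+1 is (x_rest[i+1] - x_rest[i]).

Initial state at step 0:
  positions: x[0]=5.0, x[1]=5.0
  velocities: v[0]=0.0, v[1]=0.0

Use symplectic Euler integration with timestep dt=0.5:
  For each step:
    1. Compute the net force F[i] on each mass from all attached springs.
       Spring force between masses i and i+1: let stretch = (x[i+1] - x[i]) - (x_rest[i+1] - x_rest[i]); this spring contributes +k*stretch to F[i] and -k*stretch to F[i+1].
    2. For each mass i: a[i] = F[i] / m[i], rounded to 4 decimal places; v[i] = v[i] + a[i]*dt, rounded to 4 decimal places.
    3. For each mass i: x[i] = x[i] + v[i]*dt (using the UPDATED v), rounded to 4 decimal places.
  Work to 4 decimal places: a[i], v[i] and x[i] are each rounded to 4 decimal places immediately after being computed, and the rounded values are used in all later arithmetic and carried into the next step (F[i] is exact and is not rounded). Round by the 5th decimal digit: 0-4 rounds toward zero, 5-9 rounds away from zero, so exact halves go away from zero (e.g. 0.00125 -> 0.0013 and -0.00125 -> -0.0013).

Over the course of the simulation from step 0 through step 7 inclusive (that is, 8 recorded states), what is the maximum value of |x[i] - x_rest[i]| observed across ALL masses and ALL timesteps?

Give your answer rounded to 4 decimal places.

Answer: 3.2188

Derivation:
Step 0: x=[5.0000 5.0000] v=[0.0000 0.0000]
Step 1: x=[4.2500 6.5000] v=[-1.5000 3.0000]
Step 2: x=[3.3125 8.3750] v=[-1.8750 3.7500]
Step 3: x=[2.8906 9.2188] v=[-0.8438 1.6875]
Step 4: x=[3.3008 8.3985] v=[0.8203 -1.6407]
Step 5: x=[4.2354 6.5293] v=[1.8692 -3.7384]
Step 6: x=[4.9935 5.0132] v=[1.5162 -3.0323]
Step 7: x=[5.0066 4.9872] v=[0.0261 -0.0520]
Max displacement = 3.2188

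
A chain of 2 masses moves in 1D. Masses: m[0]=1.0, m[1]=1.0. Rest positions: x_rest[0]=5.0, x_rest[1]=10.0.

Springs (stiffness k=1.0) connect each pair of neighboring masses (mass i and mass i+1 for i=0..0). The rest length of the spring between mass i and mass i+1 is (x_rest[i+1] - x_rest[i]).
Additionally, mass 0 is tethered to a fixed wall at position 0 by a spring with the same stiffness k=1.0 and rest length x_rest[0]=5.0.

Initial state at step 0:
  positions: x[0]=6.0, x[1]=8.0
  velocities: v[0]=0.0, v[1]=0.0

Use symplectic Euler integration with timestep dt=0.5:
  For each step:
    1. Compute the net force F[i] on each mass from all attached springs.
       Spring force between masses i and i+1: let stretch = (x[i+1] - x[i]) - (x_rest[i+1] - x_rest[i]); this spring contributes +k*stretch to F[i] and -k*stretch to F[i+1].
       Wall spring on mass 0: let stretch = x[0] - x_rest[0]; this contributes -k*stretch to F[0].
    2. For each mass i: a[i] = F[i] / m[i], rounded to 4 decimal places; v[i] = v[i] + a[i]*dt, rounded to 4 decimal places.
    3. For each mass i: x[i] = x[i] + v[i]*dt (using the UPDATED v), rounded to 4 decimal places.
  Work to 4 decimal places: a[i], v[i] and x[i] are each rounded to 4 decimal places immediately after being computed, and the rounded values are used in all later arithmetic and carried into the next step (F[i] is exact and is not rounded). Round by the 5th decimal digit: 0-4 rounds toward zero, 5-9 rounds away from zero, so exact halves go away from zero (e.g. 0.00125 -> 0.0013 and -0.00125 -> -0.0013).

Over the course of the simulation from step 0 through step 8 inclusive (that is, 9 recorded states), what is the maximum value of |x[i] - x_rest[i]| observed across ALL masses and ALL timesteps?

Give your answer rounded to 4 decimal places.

Answer: 2.1974

Derivation:
Step 0: x=[6.0000 8.0000] v=[0.0000 0.0000]
Step 1: x=[5.0000 8.7500] v=[-2.0000 1.5000]
Step 2: x=[3.6875 9.8125] v=[-2.6250 2.1250]
Step 3: x=[2.9844 10.5938] v=[-1.4063 1.5625]
Step 4: x=[3.4375 10.7227] v=[0.9062 0.2578]
Step 5: x=[4.8526 10.2803] v=[2.8301 -0.8848]
Step 6: x=[6.4115 9.7310] v=[3.1177 -1.0987]
Step 7: x=[7.1974 9.6018] v=[1.5717 -0.2585]
Step 8: x=[6.7850 10.1215] v=[-0.8248 1.0393]
Max displacement = 2.1974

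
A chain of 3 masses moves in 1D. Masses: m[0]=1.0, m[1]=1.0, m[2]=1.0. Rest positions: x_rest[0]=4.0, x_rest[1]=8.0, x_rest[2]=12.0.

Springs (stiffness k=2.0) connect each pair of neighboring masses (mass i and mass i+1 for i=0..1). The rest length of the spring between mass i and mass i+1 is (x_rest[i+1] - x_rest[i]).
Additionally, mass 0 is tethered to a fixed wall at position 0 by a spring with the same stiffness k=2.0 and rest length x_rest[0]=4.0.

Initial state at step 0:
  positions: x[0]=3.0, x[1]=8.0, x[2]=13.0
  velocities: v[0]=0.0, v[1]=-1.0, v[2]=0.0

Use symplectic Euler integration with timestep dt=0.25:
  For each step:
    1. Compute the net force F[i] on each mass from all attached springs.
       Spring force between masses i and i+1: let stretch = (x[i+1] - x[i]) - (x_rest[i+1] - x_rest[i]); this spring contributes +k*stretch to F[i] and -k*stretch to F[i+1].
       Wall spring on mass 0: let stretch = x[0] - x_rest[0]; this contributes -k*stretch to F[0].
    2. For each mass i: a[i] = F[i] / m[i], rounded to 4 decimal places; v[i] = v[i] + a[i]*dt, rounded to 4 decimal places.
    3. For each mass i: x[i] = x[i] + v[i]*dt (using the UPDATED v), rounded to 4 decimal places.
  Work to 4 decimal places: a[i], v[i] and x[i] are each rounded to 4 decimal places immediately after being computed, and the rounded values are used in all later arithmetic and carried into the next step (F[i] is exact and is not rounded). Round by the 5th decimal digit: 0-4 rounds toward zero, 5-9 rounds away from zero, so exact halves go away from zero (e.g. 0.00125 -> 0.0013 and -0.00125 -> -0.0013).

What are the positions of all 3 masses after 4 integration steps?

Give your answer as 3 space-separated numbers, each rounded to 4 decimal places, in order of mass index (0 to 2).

Step 0: x=[3.0000 8.0000 13.0000] v=[0.0000 -1.0000 0.0000]
Step 1: x=[3.2500 7.7500 12.8750] v=[1.0000 -1.0000 -0.5000]
Step 2: x=[3.6563 7.5781 12.6094] v=[1.6250 -0.6875 -1.0625]
Step 3: x=[4.0958 7.5449 12.2149] v=[1.7578 -0.1328 -1.5782]
Step 4: x=[4.4544 7.6643 11.7366] v=[1.4345 0.4777 -1.9132]

Answer: 4.4544 7.6643 11.7366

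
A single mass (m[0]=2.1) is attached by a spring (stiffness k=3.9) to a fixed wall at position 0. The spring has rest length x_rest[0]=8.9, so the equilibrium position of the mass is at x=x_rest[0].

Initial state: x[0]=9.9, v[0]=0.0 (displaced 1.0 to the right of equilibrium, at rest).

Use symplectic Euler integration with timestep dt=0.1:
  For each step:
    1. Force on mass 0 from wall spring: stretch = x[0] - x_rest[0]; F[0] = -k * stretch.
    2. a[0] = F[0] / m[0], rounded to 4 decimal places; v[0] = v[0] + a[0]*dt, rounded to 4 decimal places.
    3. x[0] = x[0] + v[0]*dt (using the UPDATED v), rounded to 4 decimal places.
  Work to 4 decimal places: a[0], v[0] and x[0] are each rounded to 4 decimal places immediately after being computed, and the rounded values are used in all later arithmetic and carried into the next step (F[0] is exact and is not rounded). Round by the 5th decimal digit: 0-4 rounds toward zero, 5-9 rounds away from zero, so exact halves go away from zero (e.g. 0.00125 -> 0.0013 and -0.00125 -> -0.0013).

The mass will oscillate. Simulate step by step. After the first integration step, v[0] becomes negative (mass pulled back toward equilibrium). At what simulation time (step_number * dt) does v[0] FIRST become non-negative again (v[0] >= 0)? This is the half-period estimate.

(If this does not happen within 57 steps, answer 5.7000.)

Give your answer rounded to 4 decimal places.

Step 0: x=[9.9000] v=[0.0000]
Step 1: x=[9.8814] v=[-0.1857]
Step 2: x=[9.8446] v=[-0.3680]
Step 3: x=[9.7903] v=[-0.5434]
Step 4: x=[9.7194] v=[-0.7087]
Step 5: x=[9.6333] v=[-0.8609]
Step 6: x=[9.5336] v=[-0.9971]
Step 7: x=[9.4221] v=[-1.1148]
Step 8: x=[9.3009] v=[-1.2118]
Step 9: x=[9.1723] v=[-1.2863]
Step 10: x=[9.0386] v=[-1.3369]
Step 11: x=[8.9023] v=[-1.3626]
Step 12: x=[8.7660] v=[-1.3630]
Step 13: x=[8.6322] v=[-1.3381]
Step 14: x=[8.5034] v=[-1.2884]
Step 15: x=[8.3819] v=[-1.2148]
Step 16: x=[8.2700] v=[-1.1186]
Step 17: x=[8.1698] v=[-1.0016]
Step 18: x=[8.0832] v=[-0.8660]
Step 19: x=[8.0118] v=[-0.7143]
Step 20: x=[7.9569] v=[-0.5494]
Step 21: x=[7.9195] v=[-0.3743]
Step 22: x=[7.9003] v=[-0.1922]
Step 23: x=[7.8997] v=[-0.0065]
Step 24: x=[7.9176] v=[0.1793]
First v>=0 after going negative at step 24, time=2.4000

Answer: 2.4000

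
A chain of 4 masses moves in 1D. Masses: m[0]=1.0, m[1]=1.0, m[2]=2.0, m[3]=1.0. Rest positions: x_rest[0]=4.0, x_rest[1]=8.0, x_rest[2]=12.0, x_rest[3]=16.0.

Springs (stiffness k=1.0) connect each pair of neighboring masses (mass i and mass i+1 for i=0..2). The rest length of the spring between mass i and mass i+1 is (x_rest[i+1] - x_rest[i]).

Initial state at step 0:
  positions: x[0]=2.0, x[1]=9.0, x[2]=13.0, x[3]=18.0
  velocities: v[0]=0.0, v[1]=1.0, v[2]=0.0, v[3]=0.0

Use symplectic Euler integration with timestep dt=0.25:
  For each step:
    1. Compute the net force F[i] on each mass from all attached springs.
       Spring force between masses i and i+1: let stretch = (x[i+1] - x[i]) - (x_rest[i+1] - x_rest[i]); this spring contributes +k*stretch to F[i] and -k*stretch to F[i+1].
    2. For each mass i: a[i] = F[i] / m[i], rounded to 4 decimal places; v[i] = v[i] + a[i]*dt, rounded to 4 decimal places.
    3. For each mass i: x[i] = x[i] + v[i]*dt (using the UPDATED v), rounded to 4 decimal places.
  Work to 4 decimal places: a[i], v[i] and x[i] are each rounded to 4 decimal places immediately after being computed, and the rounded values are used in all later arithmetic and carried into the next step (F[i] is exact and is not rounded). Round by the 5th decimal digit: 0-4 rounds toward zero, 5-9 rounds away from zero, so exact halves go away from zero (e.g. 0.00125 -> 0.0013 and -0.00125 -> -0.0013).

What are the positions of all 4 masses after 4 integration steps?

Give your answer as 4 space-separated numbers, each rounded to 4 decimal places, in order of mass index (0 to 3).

Step 0: x=[2.0000 9.0000 13.0000 18.0000] v=[0.0000 1.0000 0.0000 0.0000]
Step 1: x=[2.1875 9.0625 13.0313 17.9375] v=[0.7500 0.2500 0.1250 -0.2500]
Step 2: x=[2.5547 8.9434 13.0919 17.8184] v=[1.4688 -0.4766 0.2422 -0.4766]
Step 3: x=[3.0712 8.6842 13.1705 17.6539] v=[2.0660 -1.0367 0.3145 -0.6582]
Step 4: x=[3.6885 8.3546 13.2490 17.4591] v=[2.4693 -1.3184 0.3141 -0.7791]

Answer: 3.6885 8.3546 13.2490 17.4591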